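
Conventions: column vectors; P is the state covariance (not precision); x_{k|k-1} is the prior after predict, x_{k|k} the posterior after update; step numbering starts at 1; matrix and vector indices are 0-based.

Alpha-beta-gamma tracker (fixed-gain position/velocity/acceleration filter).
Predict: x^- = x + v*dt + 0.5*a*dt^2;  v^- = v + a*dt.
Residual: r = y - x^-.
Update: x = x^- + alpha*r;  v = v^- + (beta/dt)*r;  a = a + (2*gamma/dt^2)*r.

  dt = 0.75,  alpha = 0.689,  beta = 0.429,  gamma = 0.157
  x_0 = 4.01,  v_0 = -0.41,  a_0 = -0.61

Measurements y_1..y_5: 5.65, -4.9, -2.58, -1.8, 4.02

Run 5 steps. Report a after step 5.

step 1: x_pred=3.5309  r=2.1191  x^+=4.9910  v^+=0.3446  a^+=0.5729
step 2: x_pred=5.4106  r=-10.3106  x^+=-1.6934  v^+=-5.1234  a^+=-5.1827
step 3: x_pred=-6.9936  r=4.4136  x^+=-3.9526  v^+=-6.4858  a^+=-2.7189
step 4: x_pred=-9.5817  r=7.7817  x^+=-4.2201  v^+=-4.0739  a^+=1.6250
step 5: x_pred=-6.8185  r=10.8385  x^+=0.6492  v^+=3.3445  a^+=7.6753

a_post = 7.6753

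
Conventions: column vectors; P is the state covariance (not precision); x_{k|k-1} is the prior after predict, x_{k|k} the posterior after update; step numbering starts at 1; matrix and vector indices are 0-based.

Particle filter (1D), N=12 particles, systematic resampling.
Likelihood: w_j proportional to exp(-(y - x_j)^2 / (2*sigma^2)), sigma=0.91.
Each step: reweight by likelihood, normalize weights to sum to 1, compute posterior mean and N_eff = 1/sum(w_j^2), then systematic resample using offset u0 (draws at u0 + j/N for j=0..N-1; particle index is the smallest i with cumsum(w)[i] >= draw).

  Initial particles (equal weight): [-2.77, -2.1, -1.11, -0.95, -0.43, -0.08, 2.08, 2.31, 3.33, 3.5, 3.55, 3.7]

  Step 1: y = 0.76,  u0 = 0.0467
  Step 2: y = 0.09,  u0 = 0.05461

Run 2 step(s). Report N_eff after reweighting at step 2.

step 1: w=[0.0003, 0.0036, 0.0604, 0.0853, 0.2120, 0.3256, 0.1741, 0.1169, 0.0092, 0.0054, 0.0045, 0.0027]  mean=0.4343  Neff=4.8534  idx=[2, 3, 4, 4, 5, 5, 5, 5, 6, 6, 7, 7]
step 2: w=[0.0612, 0.0759, 0.1239, 0.1239, 0.1434, 0.1434, 0.1434, 0.1434, 0.0134, 0.0134, 0.0074, 0.0074]  mean=-0.2025  Neff=8.1363  idx=[0, 2, 2, 3, 4, 4, 5, 5, 6, 6, 7, 8]

N_eff = 8.1363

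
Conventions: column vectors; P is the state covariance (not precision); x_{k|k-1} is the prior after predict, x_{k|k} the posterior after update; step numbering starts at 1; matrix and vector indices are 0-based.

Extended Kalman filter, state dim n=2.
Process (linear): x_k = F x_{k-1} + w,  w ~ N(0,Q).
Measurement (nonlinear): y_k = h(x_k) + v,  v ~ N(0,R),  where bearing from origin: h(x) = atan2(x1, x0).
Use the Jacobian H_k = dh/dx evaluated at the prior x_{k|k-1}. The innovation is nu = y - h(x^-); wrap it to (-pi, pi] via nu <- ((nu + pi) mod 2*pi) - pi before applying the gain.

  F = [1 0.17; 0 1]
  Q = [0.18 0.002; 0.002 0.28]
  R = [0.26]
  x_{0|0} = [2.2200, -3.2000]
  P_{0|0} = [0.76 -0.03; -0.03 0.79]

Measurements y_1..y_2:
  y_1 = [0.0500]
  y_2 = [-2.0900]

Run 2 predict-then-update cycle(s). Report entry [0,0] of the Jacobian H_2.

step 1: x^-=[1.6760, -3.2000]  P^-=[0.9526 0.1063; 0.1063 1.0700]  H_jac=[0.2452 0.1284]  S=[0.3416]  K=[0.7238; 0.4786]  nu=[1.1383]  x^+=[2.4999, -2.6552]  P^+=[0.7737 -0.0120; -0.0120 0.9918]
step 2: x^-=[2.0485, -2.6552]  P^-=[0.9782 0.1586; 0.1586 1.2718]  H_jac=[0.2361 0.1821]  S=[0.3704]  K=[0.7016; 0.7265]  nu=[-1.1763]  x^+=[1.2232, -3.5099]  P^+=[0.7959 -0.0302; -0.0302 1.0763]

H_jac[0,0] = 0.2361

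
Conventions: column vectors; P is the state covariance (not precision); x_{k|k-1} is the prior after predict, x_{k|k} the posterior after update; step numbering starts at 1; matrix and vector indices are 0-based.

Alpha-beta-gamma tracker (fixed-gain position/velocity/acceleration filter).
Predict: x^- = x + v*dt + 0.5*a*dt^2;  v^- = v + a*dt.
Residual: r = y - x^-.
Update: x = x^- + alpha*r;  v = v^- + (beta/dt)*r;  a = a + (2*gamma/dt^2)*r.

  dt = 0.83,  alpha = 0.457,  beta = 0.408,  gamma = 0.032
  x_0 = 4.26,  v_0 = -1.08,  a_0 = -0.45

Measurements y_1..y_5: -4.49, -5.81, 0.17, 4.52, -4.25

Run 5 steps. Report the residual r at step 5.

step 1: x_pred=3.2086  r=-7.6986  x^+=-0.3097  v^+=-5.2379  a^+=-1.1652
step 2: x_pred=-5.0585  r=-0.7515  x^+=-5.4019  v^+=-6.5744  a^+=-1.2350
step 3: x_pred=-11.2841  r=11.4541  x^+=-6.0496  v^+=-1.9691  a^+=-0.1709
step 4: x_pred=-7.7428  r=12.2628  x^+=-2.1387  v^+=3.9170  a^+=0.9683
step 5: x_pred=1.4460  r=-5.6960  x^+=-1.1571  v^+=1.9208  a^+=0.4391

resid = -5.6960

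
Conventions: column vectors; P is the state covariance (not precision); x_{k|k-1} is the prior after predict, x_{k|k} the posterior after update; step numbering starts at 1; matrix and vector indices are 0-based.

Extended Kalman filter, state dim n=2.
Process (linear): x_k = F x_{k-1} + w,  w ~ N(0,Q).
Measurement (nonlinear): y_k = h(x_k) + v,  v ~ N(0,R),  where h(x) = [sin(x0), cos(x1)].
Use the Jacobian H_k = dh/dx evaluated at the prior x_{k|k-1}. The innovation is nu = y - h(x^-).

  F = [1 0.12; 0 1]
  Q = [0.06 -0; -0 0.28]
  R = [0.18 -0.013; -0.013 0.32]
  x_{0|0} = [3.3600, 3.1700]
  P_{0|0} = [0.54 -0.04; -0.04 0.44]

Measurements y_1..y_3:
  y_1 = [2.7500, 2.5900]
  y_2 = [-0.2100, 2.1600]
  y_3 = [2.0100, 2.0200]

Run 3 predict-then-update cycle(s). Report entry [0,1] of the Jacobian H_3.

H_jac[0,1] = 0.0000

step 1: x^-=[3.7404, 3.1700]  P^-=[0.5967 0.0128; 0.0128 0.7200]  H_jac=[-0.8260 0.0000; 0.0000 0.0284]  S=[0.5871 -0.0133; -0.0133 0.3206]  K=[-0.8403 -0.0337; -0.0166 0.0631]  nu=[3.3137, 3.5896]  x^+=[0.8350, 3.3416]  P^+=[0.1826 0.0046; 0.0046 0.7185]
step 2: x^-=[1.2360, 3.3416]  P^-=[0.2540 0.0908; 0.0908 0.9985]  H_jac=[0.3286 0.0000; 0.0000 0.1987]  S=[0.2074 -0.0071; -0.0071 0.3594]  K=[0.4044 0.0582; 0.1628 0.5551]  nu=[-1.1545, 3.1401]  x^+=[0.9518, 4.8968]  P^+=[0.2192 0.0672; 0.0672 0.8836]
step 3: x^-=[1.5394, 4.8968]  P^-=[0.3081 0.1732; 0.1732 1.1636]  H_jac=[0.0314 0.0000; 0.0000 0.9830]  S=[0.1803 -0.0076; -0.0076 1.4444]  K=[0.0587 0.1182; 0.0638 0.7922]  nu=[1.0105, 1.8366]  x^+=[1.8158, 6.4163]  P^+=[0.2874 0.0377; 0.0377 0.2570]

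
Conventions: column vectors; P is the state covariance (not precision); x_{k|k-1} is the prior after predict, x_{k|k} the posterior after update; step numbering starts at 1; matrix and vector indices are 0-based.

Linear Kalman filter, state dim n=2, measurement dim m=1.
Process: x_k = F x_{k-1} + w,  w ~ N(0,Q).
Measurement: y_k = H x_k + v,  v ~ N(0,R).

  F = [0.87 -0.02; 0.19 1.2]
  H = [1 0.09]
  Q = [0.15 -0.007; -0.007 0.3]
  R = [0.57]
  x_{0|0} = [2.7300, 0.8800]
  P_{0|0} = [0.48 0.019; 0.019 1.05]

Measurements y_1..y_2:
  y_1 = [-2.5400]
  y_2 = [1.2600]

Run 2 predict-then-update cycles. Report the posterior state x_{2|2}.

step 1: x^-=[2.3575, 1.5747]  P^-=[0.5131 0.0669; 0.0669 1.8380]  S=[1.1100]  K=[0.4677; 0.2093]  nu=[-5.0392]  x^+=[0.0009, 0.5200]  P^+=[0.2703 -0.0417; -0.0417 1.7894]
step 2: x^-=[-0.0096, 0.6241]  P^-=[0.3568 -0.0487; -0.0487 2.8674]  S=[0.9412]  K=[0.3744; 0.2225]  nu=[1.2134]  x^+=[0.4447, 0.8941]  P^+=[0.2248 -0.1271; -0.1271 2.8208]

x_post = [0.4447, 0.8941]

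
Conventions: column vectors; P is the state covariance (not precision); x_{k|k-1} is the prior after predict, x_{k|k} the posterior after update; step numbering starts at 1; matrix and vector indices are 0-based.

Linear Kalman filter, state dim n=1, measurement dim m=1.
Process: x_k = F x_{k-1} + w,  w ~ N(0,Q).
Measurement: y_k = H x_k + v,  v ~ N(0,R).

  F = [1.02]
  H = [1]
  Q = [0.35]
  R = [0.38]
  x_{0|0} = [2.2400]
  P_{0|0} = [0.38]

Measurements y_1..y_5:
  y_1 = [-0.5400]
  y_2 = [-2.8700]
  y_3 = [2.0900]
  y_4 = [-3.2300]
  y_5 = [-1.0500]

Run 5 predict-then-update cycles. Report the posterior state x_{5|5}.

step 1: x^-=[2.2848]  P^-=[0.7454]  S=[1.1254]  K=[0.6623]  nu=[-2.8248]  x^+=[0.4139]  P^+=[0.2517]
step 2: x^-=[0.4221]  P^-=[0.6119]  S=[0.9919]  K=[0.6169]  nu=[-3.2921]  x^+=[-1.6087]  P^+=[0.2344]
step 3: x^-=[-1.6409]  P^-=[0.5939]  S=[0.9739]  K=[0.6098]  nu=[3.7309]  x^+=[0.6342]  P^+=[0.2317]
step 4: x^-=[0.6469]  P^-=[0.5911]  S=[0.9711]  K=[0.6087]  nu=[-3.8769]  x^+=[-1.7129]  P^+=[0.2313]
step 5: x^-=[-1.7472]  P^-=[0.5906]  S=[0.9706]  K=[0.6085]  nu=[0.6972]  x^+=[-1.3229]  P^+=[0.2312]

x_post = [-1.3229]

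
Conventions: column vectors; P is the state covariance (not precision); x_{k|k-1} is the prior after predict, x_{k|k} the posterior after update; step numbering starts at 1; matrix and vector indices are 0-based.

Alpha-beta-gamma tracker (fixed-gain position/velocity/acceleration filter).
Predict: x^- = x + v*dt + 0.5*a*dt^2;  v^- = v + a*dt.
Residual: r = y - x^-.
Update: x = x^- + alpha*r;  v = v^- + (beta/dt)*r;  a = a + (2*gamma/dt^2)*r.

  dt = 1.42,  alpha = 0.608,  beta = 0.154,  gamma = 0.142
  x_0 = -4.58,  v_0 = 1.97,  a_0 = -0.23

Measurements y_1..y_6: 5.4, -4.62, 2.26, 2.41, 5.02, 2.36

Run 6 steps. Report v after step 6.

v_post = -1.6075

step 1: x_pred=-2.0145  r=7.4145  x^+=2.4935  v^+=2.4475  a^+=0.8143
step 2: x_pred=6.7900  r=-11.4100  x^+=-0.1473  v^+=2.3664  a^+=-0.7927
step 3: x_pred=2.4137  r=-0.1537  x^+=2.3203  v^+=1.2240  a^+=-0.8144
step 4: x_pred=3.2373  r=-0.8273  x^+=2.7343  v^+=-0.0221  a^+=-0.9309
step 5: x_pred=1.7643  r=3.2557  x^+=3.7438  v^+=-0.9910  a^+=-0.4724
step 6: x_pred=1.8604  r=0.4996  x^+=2.1641  v^+=-1.6075  a^+=-0.4020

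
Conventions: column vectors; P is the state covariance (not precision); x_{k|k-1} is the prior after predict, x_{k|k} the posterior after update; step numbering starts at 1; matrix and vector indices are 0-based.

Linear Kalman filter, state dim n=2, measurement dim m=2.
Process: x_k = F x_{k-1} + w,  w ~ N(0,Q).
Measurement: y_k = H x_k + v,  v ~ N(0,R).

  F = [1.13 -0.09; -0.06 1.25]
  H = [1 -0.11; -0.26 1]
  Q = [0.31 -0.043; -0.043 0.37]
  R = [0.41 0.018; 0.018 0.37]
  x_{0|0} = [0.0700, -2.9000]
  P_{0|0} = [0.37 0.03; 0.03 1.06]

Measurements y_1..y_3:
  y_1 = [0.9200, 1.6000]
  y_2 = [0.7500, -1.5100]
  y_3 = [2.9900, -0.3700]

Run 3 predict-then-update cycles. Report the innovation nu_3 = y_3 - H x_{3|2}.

innov = [2.0243, 0.6873]

step 1: x^-=[0.3401, -3.6292]  P^-=[0.7849 -0.1448; -0.1448 2.0231]  S=[1.2513 -0.5576; -0.5576 2.5214]  K=[0.6416 0.0035; 0.0783 0.8346]  nu=[0.1807, 5.3176]  x^+=[0.4747, 0.8231]  P^+=[0.2723 0.0837; 0.0837 0.3320]
step 2: x^-=[0.4623, 1.0003]  P^-=[0.6434 0.0198; 0.0198 0.8771]  S=[1.0597 -0.2254; -0.2254 1.2803]  K=[0.6032 -0.0090; 0.0753 0.6943]  nu=[0.3977, -2.3901]  x^+=[0.7237, -0.6292]  P^+=[0.2553 0.0739; 0.0739 0.2775]
step 3: x^-=[0.8745, -0.8300]  P^-=[0.6232 0.0133; 0.0133 0.7934]  S=[1.0399 -0.2177; -0.2177 1.1986]  K=[0.5945 -0.0162; 0.0694 0.6716]  nu=[2.0243, 0.6873]  x^+=[2.0668, -0.2278]  P^+=[0.2512 0.0700; 0.0700 0.2680]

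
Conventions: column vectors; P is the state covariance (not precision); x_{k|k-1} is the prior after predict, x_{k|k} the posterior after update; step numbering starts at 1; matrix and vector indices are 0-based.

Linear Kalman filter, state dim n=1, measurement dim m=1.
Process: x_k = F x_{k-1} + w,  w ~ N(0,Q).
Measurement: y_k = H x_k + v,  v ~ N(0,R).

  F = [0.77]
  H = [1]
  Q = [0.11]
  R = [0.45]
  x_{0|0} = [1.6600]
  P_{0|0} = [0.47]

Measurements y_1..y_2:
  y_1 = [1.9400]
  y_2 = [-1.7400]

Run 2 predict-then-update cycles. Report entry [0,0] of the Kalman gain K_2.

step 1: x^-=[1.2782]  P^-=[0.3887]  S=[0.8387]  K=[0.4634]  nu=[0.6618]  x^+=[1.5849]  P^+=[0.2085]
step 2: x^-=[1.2204]  P^-=[0.2336]  S=[0.6836]  K=[0.3418]  nu=[-2.9604]  x^+=[0.2086]  P^+=[0.1538]

K[0,0] = 0.3418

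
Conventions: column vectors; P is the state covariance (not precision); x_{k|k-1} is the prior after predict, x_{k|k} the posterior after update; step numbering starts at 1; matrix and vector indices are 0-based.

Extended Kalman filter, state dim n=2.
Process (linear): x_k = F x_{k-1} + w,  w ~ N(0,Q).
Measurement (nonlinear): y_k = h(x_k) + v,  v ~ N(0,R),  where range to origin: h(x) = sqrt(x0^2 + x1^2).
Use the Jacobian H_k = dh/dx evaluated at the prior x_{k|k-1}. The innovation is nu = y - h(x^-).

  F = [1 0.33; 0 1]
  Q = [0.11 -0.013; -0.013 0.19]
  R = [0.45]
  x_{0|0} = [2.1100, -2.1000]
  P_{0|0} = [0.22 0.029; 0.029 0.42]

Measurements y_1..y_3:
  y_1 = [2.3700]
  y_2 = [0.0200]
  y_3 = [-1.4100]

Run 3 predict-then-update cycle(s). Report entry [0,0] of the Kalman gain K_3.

K[0,0] = 0.3235

step 1: x^-=[1.4170, -2.1000]  P^-=[0.3949 0.1546; 0.1546 0.6100]  H_jac=[0.5593 -0.8289]  S=[0.8493]  K=[0.1092; -0.4935]  nu=[-0.1634]  x^+=[1.3992, -2.0194]  P^+=[0.3848 0.2004; 0.2004 0.4031]
step 2: x^-=[0.7328, -2.0194]  P^-=[0.6709 0.3204; 0.3204 0.5931]  H_jac=[0.3411 -0.9400]  S=[0.8467]  K=[-0.0854; -0.5294]  nu=[-2.1282]  x^+=[0.9146, -0.8927]  P^+=[0.6647 0.2821; 0.2821 0.3558]
step 3: x^-=[0.6200, -0.8927]  P^-=[0.9996 0.3865; 0.3865 0.5458]  H_jac=[0.5704 -0.8213]  S=[0.7813]  K=[0.3235; -0.2916]  nu=[-2.4968]  x^+=[-0.1879, -0.1647]  P^+=[0.9179 0.4602; 0.4602 0.4794]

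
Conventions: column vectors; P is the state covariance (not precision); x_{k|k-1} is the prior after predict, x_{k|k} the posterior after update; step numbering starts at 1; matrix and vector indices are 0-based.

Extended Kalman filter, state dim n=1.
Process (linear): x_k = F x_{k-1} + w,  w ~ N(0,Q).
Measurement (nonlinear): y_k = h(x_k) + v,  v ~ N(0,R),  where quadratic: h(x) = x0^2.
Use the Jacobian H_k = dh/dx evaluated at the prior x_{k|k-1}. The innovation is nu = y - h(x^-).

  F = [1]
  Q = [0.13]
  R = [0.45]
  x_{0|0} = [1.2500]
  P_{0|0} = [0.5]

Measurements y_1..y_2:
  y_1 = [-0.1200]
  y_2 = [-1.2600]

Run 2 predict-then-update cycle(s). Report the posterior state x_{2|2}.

x_post = [0.1017]

step 1: x^-=[1.2500]  P^-=[0.6300]  H_jac=[2.5000]  S=[4.3875]  K=[0.3590]  nu=[-1.6825]  x^+=[0.6460]  P^+=[0.0646]
step 2: x^-=[0.6460]  P^-=[0.1946]  H_jac=[1.2921]  S=[0.7749]  K=[0.3245]  nu=[-1.6773]  x^+=[0.1017]  P^+=[0.1130]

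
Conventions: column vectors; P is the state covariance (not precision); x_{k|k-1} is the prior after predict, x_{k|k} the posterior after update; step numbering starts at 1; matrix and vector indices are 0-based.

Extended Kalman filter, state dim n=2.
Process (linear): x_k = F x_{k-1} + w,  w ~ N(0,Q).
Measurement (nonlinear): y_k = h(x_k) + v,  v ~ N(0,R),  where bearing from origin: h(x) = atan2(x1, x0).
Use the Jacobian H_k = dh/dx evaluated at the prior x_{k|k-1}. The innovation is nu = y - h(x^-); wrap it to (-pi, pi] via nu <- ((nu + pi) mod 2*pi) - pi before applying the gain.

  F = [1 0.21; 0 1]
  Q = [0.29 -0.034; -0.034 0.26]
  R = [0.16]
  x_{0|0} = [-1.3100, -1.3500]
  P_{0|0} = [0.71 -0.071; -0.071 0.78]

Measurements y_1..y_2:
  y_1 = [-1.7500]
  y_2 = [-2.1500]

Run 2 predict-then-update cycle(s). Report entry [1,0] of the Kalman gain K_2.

K[1,0] = -0.3127

step 1: x^-=[-1.5935, -1.3500]  P^-=[1.0046 0.0588; 0.0588 1.0400]  H_jac=[0.3095 -0.3653]  S=[0.3817]  K=[0.7582; -0.9476]  nu=[0.6887]  x^+=[-1.0713, -2.0027]  P^+=[0.7851 0.3331; 0.3331 0.6972]
step 2: x^-=[-1.4919, -2.0027]  P^-=[1.2458 0.4455; 0.4455 0.9572]  H_jac=[0.3211 -0.2392]  S=[0.2748]  K=[1.0680; -0.3127]  nu=[0.0610]  x^+=[-1.4267, -2.0217]  P^+=[0.9323 0.5373; 0.5373 0.9303]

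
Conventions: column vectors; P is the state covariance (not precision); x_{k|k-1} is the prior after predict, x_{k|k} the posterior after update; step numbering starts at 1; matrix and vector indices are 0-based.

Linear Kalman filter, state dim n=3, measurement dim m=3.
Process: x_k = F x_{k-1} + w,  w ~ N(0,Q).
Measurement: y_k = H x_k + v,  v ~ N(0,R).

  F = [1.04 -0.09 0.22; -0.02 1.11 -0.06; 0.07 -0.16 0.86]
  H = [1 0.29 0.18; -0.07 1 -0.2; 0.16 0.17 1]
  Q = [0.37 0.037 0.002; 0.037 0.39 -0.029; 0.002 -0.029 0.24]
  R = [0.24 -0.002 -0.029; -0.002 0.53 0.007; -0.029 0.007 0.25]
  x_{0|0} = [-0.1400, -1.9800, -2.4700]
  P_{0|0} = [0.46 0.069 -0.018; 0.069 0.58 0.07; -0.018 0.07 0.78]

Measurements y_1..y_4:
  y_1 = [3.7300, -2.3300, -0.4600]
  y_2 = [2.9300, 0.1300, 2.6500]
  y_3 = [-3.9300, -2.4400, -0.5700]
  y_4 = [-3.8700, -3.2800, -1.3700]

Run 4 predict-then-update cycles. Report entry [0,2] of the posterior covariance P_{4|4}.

P_post[0,2] = -0.0379

step 1: x^-=[-0.5108, -2.0468, -1.8172]  P^-=[0.8861 0.0576 0.1552; 0.0576 1.0952 -0.0994; 0.1552 -0.0994 0.8110]  S=[1.3234 0.2357 0.4531; 0.2357 1.6980 -0.0823; 0.4531 -0.0823 1.1344]  K=[0.7367 -0.1247 -0.0328; 0.1287 0.6403 0.0797; -0.0190 -0.1229 0.7206]  nu=[5.1615, -0.6824, 1.7869]  x^+=[3.3183, -1.6771, -0.5436]  P^+=[0.2060 -0.0639 -0.0525; -0.0639 0.3301 -0.0252; -0.0525 -0.0252 0.1925]
step 2: x^-=[3.4824, -1.8953, 0.0331]  P^-=[0.5937 -0.0795 0.0243; -0.0795 0.8036 -0.1262; 0.0243 -0.1262 0.3939]  S=[0.8635 0.0769 0.1438; 0.0769 1.4146 -0.0780; 0.1438 -0.0780 0.6429]  K=[0.6775 -0.1259 -0.0024; 0.0914 0.5875 0.0472; -0.0180 -0.1134 0.5757]  nu=[-0.0087, 2.2757, 2.3819]  x^+=[3.1843, -0.4466, 1.1464]  P^+=[0.1885 -0.0630 -0.0406; -0.0630 0.3015 -0.0279; -0.0406 -0.0279 0.1549]
step 3: x^-=[3.6040, -0.6282, 1.2802]  P^-=[0.5782 -0.0762 0.0265; -0.0762 0.7686 -0.1219; 0.0265 -0.1219 0.3674]  S=[0.8473 0.0720 0.1392; 0.0720 1.3763 -0.0741; 0.1392 -0.0741 0.6173]  K=[0.6715 -0.1235 0.0056; 0.0910 0.5776 0.0432; -0.0146 -0.1125 0.5583]  nu=[-7.5823, -1.3034, -2.3201]  x^+=[-1.3393, -2.1713, 0.2422]  P^+=[0.1859 -0.0614 -0.0383; -0.0614 0.2963 -0.0284; -0.0383 -0.0284 0.1501]
step 4: x^-=[-1.1442, -2.3979, 0.4619]  P^-=[0.5759 -0.0739 0.0272; -0.0739 0.7621 -0.1211; 0.0272 -0.1211 0.3641]  S=[0.8460 0.0726 0.1394; 0.0726 1.3690 -0.0734; 0.1394 -0.0734 0.6144]  K=[0.6705 -0.1226 0.0070; 0.0917 0.5755 0.0425; -0.0139 -0.1125 0.5559]  nu=[-2.1136, -0.8698, -1.2412]  x^+=[-2.4634, -3.1450, -0.1010]  P^+=[0.1854 -0.0609 -0.0379; -0.0609 0.2952 -0.0285; -0.0379 -0.0285 0.1495]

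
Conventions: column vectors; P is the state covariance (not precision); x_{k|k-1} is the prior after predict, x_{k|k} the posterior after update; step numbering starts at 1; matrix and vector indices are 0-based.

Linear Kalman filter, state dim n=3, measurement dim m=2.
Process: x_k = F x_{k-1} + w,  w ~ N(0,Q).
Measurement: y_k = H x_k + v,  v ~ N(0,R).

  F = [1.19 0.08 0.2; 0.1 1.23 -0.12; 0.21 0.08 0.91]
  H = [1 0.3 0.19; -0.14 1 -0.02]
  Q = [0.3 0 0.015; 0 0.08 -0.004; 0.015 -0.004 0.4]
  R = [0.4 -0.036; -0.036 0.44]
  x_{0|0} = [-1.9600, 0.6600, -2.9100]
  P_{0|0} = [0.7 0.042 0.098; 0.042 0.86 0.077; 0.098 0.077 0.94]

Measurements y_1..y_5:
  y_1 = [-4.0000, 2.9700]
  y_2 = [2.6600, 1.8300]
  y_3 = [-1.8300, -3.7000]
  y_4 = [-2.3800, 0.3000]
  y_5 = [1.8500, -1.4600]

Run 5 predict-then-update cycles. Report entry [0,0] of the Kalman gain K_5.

step 1: x^-=[-2.8616, 0.9650, -3.0069]  P^-=[1.3915 0.2133 0.4883; 0.2133 1.3869 0.0958; 0.4883 0.0958 1.2649]  S=[2.2864 0.3797; 0.3797 1.7938]  K=[0.7010 -0.1435; 0.1635 0.7208; 0.3431 -0.0715]  nu=[-0.8566, 1.5442]  x^+=[-3.6836, 1.9380, -3.4111]  P^+=[0.3074 -0.0462 -0.0423; -0.0462 0.3042 -0.0296; -0.0423 -0.0296 1.0052]
step 2: x^-=[-4.9107, 2.4247, -3.7227]  P^-=[0.7477 -0.0274 0.2213; -0.0274 0.5562 -0.1253; 0.2213 -0.1253 1.2259]  S=[1.2954 -0.0381; -0.0381 1.0252]  K=[0.6000 -0.1108; 0.1055 0.5526; 0.3168 -0.1646]  nu=[7.5506, -1.3567]  x^+=[-0.2296, 2.4719, -1.1071]  P^+=[0.2636 -0.0344 -0.0487; -0.0344 0.2331 -0.0694; -0.0487 -0.0694 1.0641]
step 3: x^-=[-0.2969, 3.1504, -0.8580]  P^-=[0.6854 -0.0323 0.2112; -0.0323 0.4638 -0.1811; 0.2112 -0.1811 1.2644]  S=[1.2130 -0.0717; -0.0717 0.9353]  K=[0.5844 -0.0969; 0.0900 0.5116; 0.3139 -0.2282]  nu=[-2.3151, -6.9091]  x^+=[-0.9807, -0.5923, -0.0081]  P^+=[0.2542 -0.0289 -0.0437; -0.0289 0.2159 -0.0961; -0.0437 -0.0961 1.0859]
step 4: x^-=[-1.2161, -0.8256, -0.2607]  P^-=[0.6754 -0.0345 0.2166; -0.0345 0.4471 -0.2132; 0.2166 -0.2132 1.2802]  S=[1.1992 -0.0837; -0.0837 0.9202]  K=[0.5825 -0.0920; 0.0844 0.5034; 0.3117 -0.2641]  nu=[-0.8667, 0.9502]  x^+=[-1.8083, -0.4205, -0.7818]  P^+=[0.2518 -0.0270 -0.0388; -0.0270 0.2125 -0.1112; -0.0388 -0.1112 1.0857]
step 5: x^-=[-2.3419, -0.6042, -1.1249]  P^-=[0.6742 -0.0364 0.2204; -0.0364 0.4467 -0.2294; 0.2204 -0.2294 1.2796]  S=[1.1963 -0.0886; -0.0886 0.9210]  K=[0.5827 -0.0907; 0.0824 0.5034; 0.3091 -0.2807]  nu=[4.5869, -1.2061]  x^+=[0.4403, -0.8333, 0.6316]  P^+=[0.2510 -0.0265 -0.0355; -0.0265 0.2125 -0.1181; -0.0355 -0.1181 1.0774]

K[0,0] = 0.5827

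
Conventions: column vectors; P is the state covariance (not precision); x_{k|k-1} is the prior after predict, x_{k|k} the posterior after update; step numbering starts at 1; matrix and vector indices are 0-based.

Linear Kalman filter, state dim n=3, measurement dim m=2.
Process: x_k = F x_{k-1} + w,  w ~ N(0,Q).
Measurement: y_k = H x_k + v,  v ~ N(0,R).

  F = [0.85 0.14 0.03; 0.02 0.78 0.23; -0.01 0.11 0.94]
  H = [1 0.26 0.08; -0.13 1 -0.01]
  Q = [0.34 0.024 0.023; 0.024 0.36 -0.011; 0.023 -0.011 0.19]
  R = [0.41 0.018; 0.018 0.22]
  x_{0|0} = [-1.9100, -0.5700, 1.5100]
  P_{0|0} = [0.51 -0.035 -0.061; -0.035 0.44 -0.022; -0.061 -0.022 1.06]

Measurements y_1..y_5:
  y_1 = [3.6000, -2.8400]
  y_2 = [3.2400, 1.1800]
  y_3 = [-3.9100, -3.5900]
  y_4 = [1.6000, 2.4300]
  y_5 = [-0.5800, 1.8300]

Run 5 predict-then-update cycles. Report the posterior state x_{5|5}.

x_post = [-0.4897, 1.5399, 1.2589]

step 1: x^-=[-1.6580, -0.1355, 1.3758]  P^-=[0.7064 0.0515 0.0004; 0.0515 0.6744 0.2383; 0.0004 0.2383 1.1287]  S=[1.2060 0.1689; 0.1689 0.8883]  K=[0.6197 -0.1632; 0.1018 0.7296; 0.0933 0.2378]  nu=[5.1832, -2.9063]  x^+=[2.0284, -1.7285, 1.1683]  P^+=[0.2537 0.0077 -0.0572; 0.0077 0.1639 0.0572; -0.0572 0.0572 1.0604]
step 2: x^-=[1.5172, -1.0389, 0.8878]  P^-=[0.5269 0.0506 0.0160; 0.0506 0.5362 0.2747; 0.0160 0.2747 1.1419]  S=[1.0207 0.1578; 0.1578 0.7466]  K=[0.5521 -0.1409; 0.1019 0.6841; 0.1252 0.3233]  nu=[1.9219, 2.4250]  x^+=[2.2366, 0.8160, 1.9125]  P^+=[0.2255 0.0078 -0.0459; 0.0078 0.1541 0.0778; -0.0459 0.0778 1.0351]
step 3: x^-=[2.0727, 1.1211, 1.8652]  P^-=[0.5070 0.0523 0.0272; 0.0523 0.5363 0.2842; 0.0272 0.2842 1.1234]  S=[1.0039 0.1626; 0.1626 0.7458]  K=[0.5430 -0.1370; 0.1029 0.6838; 0.1365 0.3314]  nu=[-6.4234, -4.4229]  x^+=[-0.8092, -2.5643, -0.4777]  P^+=[0.2212 0.0080 -0.0396; 0.0080 0.1541 0.0803; -0.0396 0.0803 1.0081]
step 4: x^-=[-1.0612, -2.1262, -0.7230]  P^-=[0.5043 0.0536 0.0319; 0.0536 0.5359 0.2803; 0.0319 0.2803 1.0999]  S=[1.0022 0.1637; 0.1637 0.7451]  K=[0.5418 -0.1356; 0.1032 0.6835; 0.1392 0.3254]  nu=[3.2718, 4.4110]  x^+=[0.1136, 1.2263, 1.1675]  P^+=[0.2205 0.0082 -0.0366; 0.0082 0.1541 0.0792; -0.0366 0.0792 0.9868]
step 5: x^-=[0.3032, 1.2273, 1.2312]  P^-=[0.5040 0.0541 0.0335; 0.0541 0.5344 0.2749; 0.0335 0.2749 1.0809]  S=[1.0019 0.1634; 0.1634 0.7435]  K=[0.5417 -0.1349; 0.1032 0.6829; 0.1391 0.3188]  nu=[-1.3008, 0.6544]  x^+=[-0.4897, 1.5399, 1.2589]  P^+=[0.2203 0.0084 -0.0352; 0.0084 0.1540 0.0778; -0.0352 0.0778 0.9714]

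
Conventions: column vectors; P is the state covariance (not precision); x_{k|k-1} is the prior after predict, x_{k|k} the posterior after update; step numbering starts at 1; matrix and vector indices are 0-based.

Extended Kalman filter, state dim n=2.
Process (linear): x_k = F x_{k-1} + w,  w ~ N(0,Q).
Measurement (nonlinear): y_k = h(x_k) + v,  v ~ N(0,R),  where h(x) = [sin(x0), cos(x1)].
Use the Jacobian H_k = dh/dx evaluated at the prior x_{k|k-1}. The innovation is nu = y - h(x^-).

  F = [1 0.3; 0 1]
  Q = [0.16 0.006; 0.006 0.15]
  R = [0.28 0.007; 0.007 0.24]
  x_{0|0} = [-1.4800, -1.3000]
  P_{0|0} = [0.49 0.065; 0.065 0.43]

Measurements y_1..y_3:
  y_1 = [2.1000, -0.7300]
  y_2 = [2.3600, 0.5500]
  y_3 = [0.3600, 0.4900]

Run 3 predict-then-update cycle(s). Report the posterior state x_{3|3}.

x_post = [-5.7041, -1.3250]

step 1: x^-=[-1.8700, -1.3000]  P^-=[0.7277 0.2000; 0.2000 0.5800]  H_jac=[-0.2948 0.0000; 0.0000 0.9636]  S=[0.3432 -0.0498; -0.0498 0.7785]  K=[-0.5945 0.2095; -0.0682 0.7135]  nu=[3.0556, -0.9975]  x^+=[-3.8957, -2.2202]  P^+=[0.5598 0.0479; 0.0479 0.1772]
step 2: x^-=[-4.5617, -2.2202]  P^-=[0.7645 0.1070; 0.1070 0.3272]  H_jac=[-0.1501 0.0000; 0.0000 0.7964]  S=[0.2972 -0.0058; -0.0058 0.4476]  K=[-0.3825 0.1855; -0.0427 0.5817]  nu=[1.3713, 1.1547]  x^+=[-4.8720, -1.6070]  P^+=[0.7048 0.0525; 0.0525 0.1749]
step 3: x^-=[-5.3541, -1.6070]  P^-=[0.9120 0.1110; 0.1110 0.3249]  H_jac=[0.5986 0.0000; 0.0000 0.9993]  S=[0.6068 0.0734; 0.0734 0.5645]  K=[0.8899 0.0808; 0.0406 0.5699]  nu=[-0.4411, 0.5262]  x^+=[-5.7041, -1.3250]  P^+=[0.4172 0.0256; 0.0256 0.1372]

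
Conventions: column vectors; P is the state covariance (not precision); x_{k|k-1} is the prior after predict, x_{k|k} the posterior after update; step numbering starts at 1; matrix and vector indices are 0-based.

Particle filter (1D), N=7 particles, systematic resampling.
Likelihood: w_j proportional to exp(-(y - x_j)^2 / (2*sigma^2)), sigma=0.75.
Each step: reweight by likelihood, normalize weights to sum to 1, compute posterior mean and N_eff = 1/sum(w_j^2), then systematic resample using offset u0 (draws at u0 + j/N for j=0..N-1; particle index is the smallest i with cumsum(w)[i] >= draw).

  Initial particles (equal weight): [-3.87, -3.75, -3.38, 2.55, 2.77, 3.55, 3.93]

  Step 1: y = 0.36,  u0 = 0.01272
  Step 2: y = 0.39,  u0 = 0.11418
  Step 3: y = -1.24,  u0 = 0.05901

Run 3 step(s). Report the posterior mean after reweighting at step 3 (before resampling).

step 1: w=[0.0000, 0.0000, 0.0002, 0.7061, 0.2872, 0.0059, 0.0006]  mean=2.6186  Neff=1.7210  idx=[3, 3, 3, 3, 3, 4, 4]
step 2: w=[0.1717, 0.1717, 0.1717, 0.1717, 0.1717, 0.0707, 0.0707]  mean=2.5811  Neff=6.3514  idx=[0, 1, 2, 3, 3, 4, 6]
step 3: w=[0.1608, 0.1608, 0.1608, 0.1608, 0.1608, 0.1608, 0.0350]  mean=2.5577  Neff=6.3926  idx=[0, 1, 2, 3, 3, 4, 5]

post_mean = 2.5577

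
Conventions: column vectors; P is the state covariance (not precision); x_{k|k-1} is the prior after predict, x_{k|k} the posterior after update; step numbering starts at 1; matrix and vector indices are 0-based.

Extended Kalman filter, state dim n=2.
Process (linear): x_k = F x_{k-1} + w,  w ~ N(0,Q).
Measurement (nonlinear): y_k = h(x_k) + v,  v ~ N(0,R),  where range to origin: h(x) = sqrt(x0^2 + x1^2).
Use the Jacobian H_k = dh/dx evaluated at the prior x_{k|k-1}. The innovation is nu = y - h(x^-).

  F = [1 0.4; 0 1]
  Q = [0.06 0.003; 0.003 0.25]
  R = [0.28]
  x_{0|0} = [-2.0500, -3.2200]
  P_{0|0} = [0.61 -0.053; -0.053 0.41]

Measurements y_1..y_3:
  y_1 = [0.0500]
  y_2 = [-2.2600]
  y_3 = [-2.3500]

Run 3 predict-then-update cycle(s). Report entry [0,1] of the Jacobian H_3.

H_jac[0,1] = 0.8427

step 1: x^-=[-3.3380, -3.2200]  P^-=[0.6932 0.1140; 0.1140 0.6600]  H_jac=[-0.7197 -0.6943]  S=[1.0711]  K=[-0.5397; -0.5044]  nu=[-4.5880]  x^+=[-0.8620, -0.9059]  P^+=[0.3812 -0.1776; -0.1776 0.3875]
step 2: x^-=[-1.2244, -0.9059]  P^-=[0.3612 -0.0196; -0.0196 0.6375]  H_jac=[-0.8039 -0.5948]  S=[0.7202]  K=[-0.3870; -0.5046]  nu=[-3.7830]  x^+=[0.2396, 1.0031]  P^+=[0.2533 -0.1602; -0.1602 0.4541]
step 3: x^-=[0.6409, 1.0031]  P^-=[0.2578 0.0244; 0.0244 0.7041]  H_jac=[0.5384 0.8427]  S=[0.8769]  K=[0.1818; 0.6916]  nu=[-3.5404]  x^+=[-0.0026, -1.4455]  P^+=[0.2288 -0.0858; -0.0858 0.2846]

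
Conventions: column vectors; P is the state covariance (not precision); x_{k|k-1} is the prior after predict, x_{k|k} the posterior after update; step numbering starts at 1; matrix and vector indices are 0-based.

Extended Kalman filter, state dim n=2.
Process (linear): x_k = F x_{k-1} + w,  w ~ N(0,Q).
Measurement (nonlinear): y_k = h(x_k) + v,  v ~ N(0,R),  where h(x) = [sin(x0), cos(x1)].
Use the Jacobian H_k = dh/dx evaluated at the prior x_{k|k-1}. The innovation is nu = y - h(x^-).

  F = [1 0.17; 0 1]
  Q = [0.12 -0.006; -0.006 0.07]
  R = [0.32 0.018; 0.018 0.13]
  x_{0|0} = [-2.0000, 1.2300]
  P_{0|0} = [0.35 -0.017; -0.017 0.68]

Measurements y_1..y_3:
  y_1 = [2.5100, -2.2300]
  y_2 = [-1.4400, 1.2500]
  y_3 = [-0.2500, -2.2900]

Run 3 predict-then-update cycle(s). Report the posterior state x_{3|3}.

step 1: x^-=[-1.7909, 1.2300]  P^-=[0.4839 0.0926; 0.0926 0.7500]  H_jac=[-0.2183 0.0000; 0.0000 -0.9425]  S=[0.3431 0.0371; 0.0371 0.7962]  K=[-0.2976 -0.0958; 0.0371 -0.8895]  nu=[3.4859, -2.5642]  x^+=[-2.5827, 3.6404]  P^+=[0.4441 0.0189; 0.0189 0.1220]
step 2: x^-=[-1.9639, 3.6404]  P^-=[0.5740 0.0336; 0.0336 0.1920]  H_jac=[-0.3830 0.0000; 0.0000 0.4784]  S=[0.4042 0.0118; 0.0118 0.1739]  K=[-0.5477 0.1298; -0.0474 0.5313]  nu=[-0.5163, 2.1282]  x^+=[-1.4049, 4.7955]  P^+=[0.4515 0.0147; 0.0147 0.1426]
step 3: x^-=[-0.5897, 4.7955]  P^-=[0.5806 0.0329; 0.0329 0.2126]  H_jac=[0.8311 0.0000; 0.0000 0.9966]  S=[0.7211 0.0452; 0.0452 0.3411]  K=[0.6688 0.0074; -0.0011 0.6212]  nu=[0.3061, -2.3730]  x^+=[-0.4025, 3.3211]  P^+=[0.2577 0.0130; 0.0130 0.0810]

x_post = [-0.4025, 3.3211]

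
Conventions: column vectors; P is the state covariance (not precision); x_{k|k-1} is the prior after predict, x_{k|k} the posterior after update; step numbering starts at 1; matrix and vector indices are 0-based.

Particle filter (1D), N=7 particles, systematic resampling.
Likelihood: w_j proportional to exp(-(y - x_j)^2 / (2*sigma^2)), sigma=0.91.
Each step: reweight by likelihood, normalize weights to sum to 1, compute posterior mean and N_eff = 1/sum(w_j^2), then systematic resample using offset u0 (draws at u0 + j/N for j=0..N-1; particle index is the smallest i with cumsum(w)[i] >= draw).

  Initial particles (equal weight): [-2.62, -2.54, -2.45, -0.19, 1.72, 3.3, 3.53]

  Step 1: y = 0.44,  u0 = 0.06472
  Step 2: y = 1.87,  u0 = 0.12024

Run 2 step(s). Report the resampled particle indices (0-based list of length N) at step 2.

step 1: w=[0.0030, 0.0040, 0.0055, 0.6648, 0.3141, 0.0061, 0.0026]  mean=0.4122  Neff=1.8494  idx=[3, 3, 3, 3, 3, 4, 4]
step 2: w=[0.0327, 0.0327, 0.0327, 0.0327, 0.0327, 0.4182, 0.4182]  mean=1.4077  Neff=2.8152  idx=[3, 5, 5, 5, 6, 6, 6]

resampled_idx = [3, 5, 5, 5, 6, 6, 6]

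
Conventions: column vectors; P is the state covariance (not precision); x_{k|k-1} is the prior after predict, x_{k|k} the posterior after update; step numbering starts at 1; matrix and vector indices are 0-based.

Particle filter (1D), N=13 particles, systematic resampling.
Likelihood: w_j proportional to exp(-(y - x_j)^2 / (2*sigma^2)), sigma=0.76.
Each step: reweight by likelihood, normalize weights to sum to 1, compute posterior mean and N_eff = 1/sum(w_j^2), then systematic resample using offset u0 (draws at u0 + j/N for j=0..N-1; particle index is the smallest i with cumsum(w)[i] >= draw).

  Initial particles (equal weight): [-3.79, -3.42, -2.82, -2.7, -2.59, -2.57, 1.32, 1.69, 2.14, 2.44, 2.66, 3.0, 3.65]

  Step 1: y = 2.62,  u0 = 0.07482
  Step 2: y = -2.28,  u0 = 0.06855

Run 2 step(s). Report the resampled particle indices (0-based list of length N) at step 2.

step 1: w=[0.0000, 0.0000, 0.0000, 0.0000, 0.0000, 0.0000, 0.0485, 0.0990, 0.1715, 0.2036, 0.2091, 0.1848, 0.0836]  mean=2.5106  Neff=5.9577  idx=[7, 8, 8, 8, 9, 9, 10, 10, 10, 11, 11, 12, 12]
step 2: w=[0.8904, 0.0339, 0.0339, 0.0339, 0.0032, 0.0032, 0.0005, 0.0005, 0.0005, 0.0000, 0.0000, 0.0000, 0.0000]  mean=1.7420  Neff=1.2558  idx=[0, 0, 0, 0, 0, 0, 0, 0, 0, 0, 0, 1, 3]

resampled_idx = [0, 0, 0, 0, 0, 0, 0, 0, 0, 0, 0, 1, 3]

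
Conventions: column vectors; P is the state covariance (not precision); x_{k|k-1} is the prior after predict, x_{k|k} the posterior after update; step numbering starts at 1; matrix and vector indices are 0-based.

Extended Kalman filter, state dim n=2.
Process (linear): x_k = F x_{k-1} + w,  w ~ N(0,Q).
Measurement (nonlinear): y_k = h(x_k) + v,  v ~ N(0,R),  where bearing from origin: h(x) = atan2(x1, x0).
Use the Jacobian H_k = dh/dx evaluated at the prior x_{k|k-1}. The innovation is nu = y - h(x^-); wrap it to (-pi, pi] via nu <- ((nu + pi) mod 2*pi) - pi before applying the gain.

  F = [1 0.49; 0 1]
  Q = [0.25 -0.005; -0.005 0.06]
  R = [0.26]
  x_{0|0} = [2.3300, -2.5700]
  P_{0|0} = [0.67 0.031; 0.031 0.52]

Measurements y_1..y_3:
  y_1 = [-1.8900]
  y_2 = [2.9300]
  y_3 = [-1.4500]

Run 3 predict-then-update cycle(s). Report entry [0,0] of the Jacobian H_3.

H_jac[0,0] = 0.1268

step 1: x^-=[1.0707, -2.5700]  P^-=[1.0752 0.2808; 0.2808 0.5800]  H_jac=[0.3316 0.1381]  S=[0.4150]  K=[0.9525; 0.4174]  nu=[-0.7140]  x^+=[0.3906, -2.8680]  P^+=[0.6987 0.1158; 0.1158 0.5077]
step 2: x^-=[-1.0147, -2.8680]  P^-=[1.1841 0.3596; 0.3596 0.5677]  H_jac=[0.3099 -0.1096]  S=[0.3561]  K=[0.9197; 0.1381]  nu=[-1.4423]  x^+=[-2.3412, -3.0672]  P^+=[0.8829 0.3143; 0.3143 0.5609]
step 3: x^-=[-3.8442, -3.0672]  P^-=[1.5756 0.5842; 0.5842 0.6209]  H_jac=[0.1268 -0.1589]  S=[0.2775]  K=[0.3855; -0.0887]  nu=[1.0181]  x^+=[-3.4517, -3.1575]  P^+=[1.5344 0.5937; 0.5937 0.6187]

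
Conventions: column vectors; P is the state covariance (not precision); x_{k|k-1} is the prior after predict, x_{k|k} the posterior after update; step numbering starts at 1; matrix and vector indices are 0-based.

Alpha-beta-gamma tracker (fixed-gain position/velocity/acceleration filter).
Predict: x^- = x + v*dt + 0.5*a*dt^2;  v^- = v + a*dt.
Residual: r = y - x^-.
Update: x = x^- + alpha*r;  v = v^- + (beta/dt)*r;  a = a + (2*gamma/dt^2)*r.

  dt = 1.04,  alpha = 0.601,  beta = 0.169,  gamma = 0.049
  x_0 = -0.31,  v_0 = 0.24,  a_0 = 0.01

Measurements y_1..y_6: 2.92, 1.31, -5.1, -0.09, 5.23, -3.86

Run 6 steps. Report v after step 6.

v_post = -0.4729

step 1: x_pred=-0.0550  r=2.9750  x^+=1.7330  v^+=0.7338  a^+=0.2796
step 2: x_pred=2.6474  r=-1.3374  x^+=1.8436  v^+=0.8073  a^+=0.1584
step 3: x_pred=2.7688  r=-7.8688  x^+=-1.9603  v^+=-0.3067  a^+=-0.5546
step 4: x_pred=-2.5792  r=2.4892  x^+=-1.0832  v^+=-0.4790  a^+=-0.3290
step 5: x_pred=-1.7593  r=6.9893  x^+=2.4413  v^+=0.3146  a^+=0.3042
step 6: x_pred=2.9330  r=-6.7930  x^+=-1.1496  v^+=-0.4729  a^+=-0.3113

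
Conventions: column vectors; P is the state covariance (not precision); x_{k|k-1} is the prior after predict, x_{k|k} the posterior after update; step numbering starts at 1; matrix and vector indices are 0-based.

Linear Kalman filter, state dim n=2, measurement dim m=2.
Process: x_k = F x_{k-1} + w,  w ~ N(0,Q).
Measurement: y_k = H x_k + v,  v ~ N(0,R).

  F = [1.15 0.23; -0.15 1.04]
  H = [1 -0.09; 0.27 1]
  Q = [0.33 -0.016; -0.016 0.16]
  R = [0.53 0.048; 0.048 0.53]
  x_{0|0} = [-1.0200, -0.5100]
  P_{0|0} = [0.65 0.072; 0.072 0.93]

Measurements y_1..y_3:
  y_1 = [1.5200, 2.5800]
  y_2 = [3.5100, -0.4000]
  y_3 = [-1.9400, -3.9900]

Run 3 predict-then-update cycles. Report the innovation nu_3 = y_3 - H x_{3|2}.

innov = [-4.9384, -4.4346]

step 1: x^-=[-1.2903, -0.3774]  P^-=[1.2769 0.1780; 0.1780 1.1580]  S=[1.7843 0.4622; 0.4622 1.8772]  K=[0.6778 0.1116; -0.1336 0.6754]  nu=[2.7763, 3.3058]  x^+=[0.9603, 1.4843]  P^+=[0.3640 -0.0066; -0.0066 0.3533]
step 2: x^-=[1.4457, 1.3996]  P^-=[0.8266 -0.0019; -0.0019 0.5524]  S=[1.3614 0.2196; 0.2196 1.1416]  K=[0.5945 0.0795; -0.1196 0.5064]  nu=[2.1902, -2.1900]  x^+=[2.5737, 0.0286]  P^+=[0.3175 -0.0151; -0.0151 0.2667]
step 3: x^-=[2.9664, -0.3563]  P^-=[0.7561 -0.0245; -0.0245 0.4604]  S=[1.2942 0.1868; 0.1868 1.0322]  K=[0.5758 0.0698; -0.1175 0.4608]  nu=[-4.9384, -4.4346]  x^+=[-0.1869, -1.8199]  P^+=[0.3069 -0.0182; -0.0182 0.2435]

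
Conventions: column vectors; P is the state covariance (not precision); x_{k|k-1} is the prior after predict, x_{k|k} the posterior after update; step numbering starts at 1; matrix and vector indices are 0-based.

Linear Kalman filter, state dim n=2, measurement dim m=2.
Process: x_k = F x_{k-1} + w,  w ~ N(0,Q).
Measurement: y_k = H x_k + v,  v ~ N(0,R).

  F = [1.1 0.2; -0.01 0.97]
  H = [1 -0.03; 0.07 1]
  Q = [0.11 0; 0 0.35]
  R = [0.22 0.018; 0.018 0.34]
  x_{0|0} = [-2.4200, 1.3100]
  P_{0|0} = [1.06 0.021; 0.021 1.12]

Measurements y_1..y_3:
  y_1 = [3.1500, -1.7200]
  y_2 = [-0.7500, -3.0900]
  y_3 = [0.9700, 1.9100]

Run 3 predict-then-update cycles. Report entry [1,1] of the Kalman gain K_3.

K[1,1] = 0.6188

step 1: x^-=[-2.4000, 1.2949]  P^-=[1.4466 0.2280; 0.2280 1.4035]  S=[1.6542 0.3047; 0.3047 1.7825]  K=[0.8635 0.0371; -0.0354 0.8024]  nu=[5.5888, -2.8469]  x^+=[2.3205, -1.1873]  P^+=[0.1911 0.0148; 0.0148 0.2711]
step 2: x^-=[2.3151, -1.1749]  P^-=[0.3586 0.0662; 0.0662 0.6048]  S=[0.5751 0.0911; 0.0911 0.9559]  K=[0.6141 0.0371; -0.0176 0.6393]  nu=[-3.1004, -2.0772]  x^+=[0.3341, -2.4483]  P^+=[0.1362 0.0141; 0.0141 0.2161]
step 3: x^-=[-0.1221, -2.3782]  P^-=[0.2897 0.0555; 0.0555 0.5530]  S=[0.5068 0.0770; 0.0770 0.9022]  K=[0.5628 0.0359; -0.0174 0.6188]  nu=[1.0208, 4.2967]  x^+=[0.6066, 0.2627]  P^+=[0.1249 0.0136; 0.0136 0.2091]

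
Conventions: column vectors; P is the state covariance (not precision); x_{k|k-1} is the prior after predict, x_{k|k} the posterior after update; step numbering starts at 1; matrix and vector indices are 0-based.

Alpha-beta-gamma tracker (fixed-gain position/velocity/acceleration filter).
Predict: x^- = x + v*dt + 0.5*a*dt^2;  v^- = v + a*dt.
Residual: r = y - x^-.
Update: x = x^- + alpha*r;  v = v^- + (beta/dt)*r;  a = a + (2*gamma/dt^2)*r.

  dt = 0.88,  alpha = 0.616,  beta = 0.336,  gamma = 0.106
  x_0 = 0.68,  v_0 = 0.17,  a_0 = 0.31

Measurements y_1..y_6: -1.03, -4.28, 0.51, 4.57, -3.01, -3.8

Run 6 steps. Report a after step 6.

step 1: x_pred=0.9496  r=-1.9796  x^+=-0.2698  v^+=-0.3131  a^+=-0.2319
step 2: x_pred=-0.6351  r=-3.6449  x^+=-2.8804  v^+=-1.9089  a^+=-1.2298
step 3: x_pred=-5.0363  r=5.5463  x^+=-1.6198  v^+=-0.8734  a^+=0.2886
step 4: x_pred=-2.2766  r=6.8466  x^+=1.9409  v^+=1.9948  a^+=2.1629
step 5: x_pred=4.5338  r=-7.5438  x^+=-0.1132  v^+=1.0178  a^+=0.0977
step 6: x_pred=0.8203  r=-4.6203  x^+=-2.0258  v^+=-0.6603  a^+=-1.1671

a_post = -1.1671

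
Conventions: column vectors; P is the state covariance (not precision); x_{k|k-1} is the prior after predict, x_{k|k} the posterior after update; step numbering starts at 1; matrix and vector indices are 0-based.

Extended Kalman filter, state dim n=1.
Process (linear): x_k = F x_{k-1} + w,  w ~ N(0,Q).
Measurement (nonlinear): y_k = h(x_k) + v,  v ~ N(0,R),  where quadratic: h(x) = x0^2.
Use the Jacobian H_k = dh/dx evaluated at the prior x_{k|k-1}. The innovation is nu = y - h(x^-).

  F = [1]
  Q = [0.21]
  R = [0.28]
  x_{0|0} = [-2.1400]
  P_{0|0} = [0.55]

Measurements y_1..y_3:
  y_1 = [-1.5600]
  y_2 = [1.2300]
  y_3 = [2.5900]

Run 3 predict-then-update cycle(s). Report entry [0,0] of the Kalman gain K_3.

step 1: x^-=[-2.1400]  P^-=[0.7600]  H_jac=[-4.2800]  S=[14.2020]  K=[-0.2290]  nu=[-6.1396]  x^+=[-0.7338]  P^+=[0.0150]
step 2: x^-=[-0.7338]  P^-=[0.2250]  H_jac=[-1.4676]  S=[0.7646]  K=[-0.4319]  nu=[0.6915]  x^+=[-1.0324]  P^+=[0.0824]
step 3: x^-=[-1.0324]  P^-=[0.2924]  H_jac=[-2.0649]  S=[1.5267]  K=[-0.3955]  nu=[1.5241]  x^+=[-1.6352]  P^+=[0.0536]

K[0,0] = -0.3955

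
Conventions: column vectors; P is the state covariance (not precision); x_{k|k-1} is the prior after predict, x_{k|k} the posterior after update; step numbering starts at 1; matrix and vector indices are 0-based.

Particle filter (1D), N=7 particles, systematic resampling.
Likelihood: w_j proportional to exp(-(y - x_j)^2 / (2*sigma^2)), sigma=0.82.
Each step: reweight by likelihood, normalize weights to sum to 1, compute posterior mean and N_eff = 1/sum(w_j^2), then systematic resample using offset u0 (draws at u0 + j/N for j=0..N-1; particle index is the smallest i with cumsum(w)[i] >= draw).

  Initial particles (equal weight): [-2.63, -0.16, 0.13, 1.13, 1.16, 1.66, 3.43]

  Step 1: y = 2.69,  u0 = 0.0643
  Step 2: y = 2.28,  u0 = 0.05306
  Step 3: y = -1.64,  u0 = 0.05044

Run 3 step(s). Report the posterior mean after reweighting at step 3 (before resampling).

post_mean = 1.2097

step 1: w=[0.0000, 0.0016, 0.0052, 0.1114, 0.1194, 0.3093, 0.4530]  mean=2.3322  Neff=3.0524  idx=[3, 4, 5, 5, 6, 6, 6]
step 2: w=[0.1103, 0.1160, 0.2215, 0.2215, 0.1103, 0.1103, 0.1103]  mean=2.1290  Neff=6.2423  idx=[0, 1, 2, 3, 3, 4, 6]
step 3: w=[0.4635, 0.4094, 0.0424, 0.0424, 0.0424, 0.0000, 0.0000]  mean=1.2097  Neff=2.5786  idx=[0, 0, 0, 1, 1, 1, 2]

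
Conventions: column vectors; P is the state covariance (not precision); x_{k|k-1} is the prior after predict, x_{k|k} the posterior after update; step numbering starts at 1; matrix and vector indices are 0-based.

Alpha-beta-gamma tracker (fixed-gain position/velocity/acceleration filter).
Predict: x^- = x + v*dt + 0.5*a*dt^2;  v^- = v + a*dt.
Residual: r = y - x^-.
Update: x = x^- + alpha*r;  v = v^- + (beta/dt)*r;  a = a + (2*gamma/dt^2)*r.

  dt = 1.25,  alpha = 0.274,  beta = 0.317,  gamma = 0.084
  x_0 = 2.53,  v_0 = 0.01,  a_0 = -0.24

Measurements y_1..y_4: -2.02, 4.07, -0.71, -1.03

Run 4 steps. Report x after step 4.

step 1: x_pred=2.3550  r=-4.3750  x^+=1.1562  v^+=-1.3995  a^+=-0.7104
step 2: x_pred=-1.1481  r=5.2181  x^+=0.2816  v^+=-0.9642  a^+=-0.1493
step 3: x_pred=-1.0403  r=0.3303  x^+=-0.9498  v^+=-1.0671  a^+=-0.1138
step 4: x_pred=-2.3726  r=1.3426  x^+=-2.0047  v^+=-0.8689  a^+=0.0305

x_post = -2.0047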